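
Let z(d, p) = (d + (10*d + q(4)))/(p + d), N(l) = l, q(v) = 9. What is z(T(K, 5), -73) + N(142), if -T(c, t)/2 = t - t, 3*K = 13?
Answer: 10357/73 ≈ 141.88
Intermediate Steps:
K = 13/3 (K = (⅓)*13 = 13/3 ≈ 4.3333)
T(c, t) = 0 (T(c, t) = -2*(t - t) = -2*0 = 0)
z(d, p) = (9 + 11*d)/(d + p) (z(d, p) = (d + (10*d + 9))/(p + d) = (d + (9 + 10*d))/(d + p) = (9 + 11*d)/(d + p))
z(T(K, 5), -73) + N(142) = (9 + 11*0)/(0 - 73) + 142 = (9 + 0)/(-73) + 142 = -1/73*9 + 142 = -9/73 + 142 = 10357/73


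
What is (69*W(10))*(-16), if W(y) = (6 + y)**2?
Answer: -282624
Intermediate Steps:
(69*W(10))*(-16) = (69*(6 + 10)**2)*(-16) = (69*16**2)*(-16) = (69*256)*(-16) = 17664*(-16) = -282624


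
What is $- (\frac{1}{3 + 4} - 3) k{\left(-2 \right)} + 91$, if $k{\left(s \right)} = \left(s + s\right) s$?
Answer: $\frac{797}{7} \approx 113.86$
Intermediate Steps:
$k{\left(s \right)} = 2 s^{2}$ ($k{\left(s \right)} = 2 s s = 2 s^{2}$)
$- (\frac{1}{3 + 4} - 3) k{\left(-2 \right)} + 91 = - (\frac{1}{3 + 4} - 3) 2 \left(-2\right)^{2} + 91 = - (\frac{1}{7} - 3) 2 \cdot 4 + 91 = - (\frac{1}{7} - 3) 8 + 91 = \left(-1\right) \left(- \frac{20}{7}\right) 8 + 91 = \frac{20}{7} \cdot 8 + 91 = \frac{160}{7} + 91 = \frac{797}{7}$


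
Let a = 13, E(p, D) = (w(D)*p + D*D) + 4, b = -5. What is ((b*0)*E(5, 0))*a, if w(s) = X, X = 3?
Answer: 0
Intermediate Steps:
w(s) = 3
E(p, D) = 4 + D² + 3*p (E(p, D) = (3*p + D*D) + 4 = (3*p + D²) + 4 = (D² + 3*p) + 4 = 4 + D² + 3*p)
((b*0)*E(5, 0))*a = ((-5*0)*(4 + 0² + 3*5))*13 = (0*(4 + 0 + 15))*13 = (0*19)*13 = 0*13 = 0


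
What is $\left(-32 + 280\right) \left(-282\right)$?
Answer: $-69936$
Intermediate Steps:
$\left(-32 + 280\right) \left(-282\right) = 248 \left(-282\right) = -69936$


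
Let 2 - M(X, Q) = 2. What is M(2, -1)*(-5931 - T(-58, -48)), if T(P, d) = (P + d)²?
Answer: 0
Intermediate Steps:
M(X, Q) = 0 (M(X, Q) = 2 - 1*2 = 2 - 2 = 0)
M(2, -1)*(-5931 - T(-58, -48)) = 0*(-5931 - (-58 - 48)²) = 0*(-5931 - 1*(-106)²) = 0*(-5931 - 1*11236) = 0*(-5931 - 11236) = 0*(-17167) = 0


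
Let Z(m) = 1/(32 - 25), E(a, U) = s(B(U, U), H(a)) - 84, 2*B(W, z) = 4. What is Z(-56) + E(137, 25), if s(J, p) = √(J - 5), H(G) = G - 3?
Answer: -587/7 + I*√3 ≈ -83.857 + 1.732*I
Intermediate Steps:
B(W, z) = 2 (B(W, z) = (½)*4 = 2)
H(G) = -3 + G
s(J, p) = √(-5 + J)
E(a, U) = -84 + I*√3 (E(a, U) = √(-5 + 2) - 84 = √(-3) - 84 = I*√3 - 84 = -84 + I*√3)
Z(m) = ⅐ (Z(m) = 1/7 = ⅐)
Z(-56) + E(137, 25) = ⅐ + (-84 + I*√3) = -587/7 + I*√3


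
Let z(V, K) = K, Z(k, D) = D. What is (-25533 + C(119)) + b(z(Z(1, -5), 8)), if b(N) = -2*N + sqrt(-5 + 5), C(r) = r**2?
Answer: -11388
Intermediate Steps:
b(N) = -2*N (b(N) = -2*N + sqrt(0) = -2*N + 0 = -2*N)
(-25533 + C(119)) + b(z(Z(1, -5), 8)) = (-25533 + 119**2) - 2*8 = (-25533 + 14161) - 16 = -11372 - 16 = -11388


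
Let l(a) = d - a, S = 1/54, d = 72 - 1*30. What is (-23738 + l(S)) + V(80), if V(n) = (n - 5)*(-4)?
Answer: -1295785/54 ≈ -23996.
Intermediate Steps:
d = 42 (d = 72 - 30 = 42)
V(n) = 20 - 4*n (V(n) = (-5 + n)*(-4) = 20 - 4*n)
S = 1/54 ≈ 0.018519
l(a) = 42 - a
(-23738 + l(S)) + V(80) = (-23738 + (42 - 1*1/54)) + (20 - 4*80) = (-23738 + (42 - 1/54)) + (20 - 320) = (-23738 + 2267/54) - 300 = -1279585/54 - 300 = -1295785/54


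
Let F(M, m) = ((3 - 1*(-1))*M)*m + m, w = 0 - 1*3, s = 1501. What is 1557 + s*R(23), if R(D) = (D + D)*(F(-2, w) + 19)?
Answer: 2763397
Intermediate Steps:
w = -3 (w = 0 - 3 = -3)
F(M, m) = m + 4*M*m (F(M, m) = ((3 + 1)*M)*m + m = (4*M)*m + m = 4*M*m + m = m + 4*M*m)
R(D) = 80*D (R(D) = (D + D)*(-3*(1 + 4*(-2)) + 19) = (2*D)*(-3*(1 - 8) + 19) = (2*D)*(-3*(-7) + 19) = (2*D)*(21 + 19) = (2*D)*40 = 80*D)
1557 + s*R(23) = 1557 + 1501*(80*23) = 1557 + 1501*1840 = 1557 + 2761840 = 2763397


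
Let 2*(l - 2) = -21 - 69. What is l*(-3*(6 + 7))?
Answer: 1677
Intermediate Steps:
l = -43 (l = 2 + (-21 - 69)/2 = 2 + (½)*(-90) = 2 - 45 = -43)
l*(-3*(6 + 7)) = -(-129)*(6 + 7) = -(-129)*13 = -43*(-39) = 1677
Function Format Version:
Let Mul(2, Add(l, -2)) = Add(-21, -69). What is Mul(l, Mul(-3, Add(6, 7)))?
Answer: 1677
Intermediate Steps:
l = -43 (l = Add(2, Mul(Rational(1, 2), Add(-21, -69))) = Add(2, Mul(Rational(1, 2), -90)) = Add(2, -45) = -43)
Mul(l, Mul(-3, Add(6, 7))) = Mul(-43, Mul(-3, Add(6, 7))) = Mul(-43, Mul(-3, 13)) = Mul(-43, -39) = 1677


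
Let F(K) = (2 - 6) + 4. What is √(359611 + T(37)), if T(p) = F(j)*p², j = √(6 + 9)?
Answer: 7*√7339 ≈ 599.68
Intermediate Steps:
j = √15 ≈ 3.8730
F(K) = 0 (F(K) = -4 + 4 = 0)
T(p) = 0 (T(p) = 0*p² = 0)
√(359611 + T(37)) = √(359611 + 0) = √359611 = 7*√7339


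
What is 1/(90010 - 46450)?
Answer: 1/43560 ≈ 2.2957e-5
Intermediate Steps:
1/(90010 - 46450) = 1/43560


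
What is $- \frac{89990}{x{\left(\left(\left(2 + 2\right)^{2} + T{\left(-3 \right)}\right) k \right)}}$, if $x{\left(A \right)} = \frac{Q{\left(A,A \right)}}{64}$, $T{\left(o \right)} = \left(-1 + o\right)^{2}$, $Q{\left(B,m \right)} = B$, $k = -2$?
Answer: $89990$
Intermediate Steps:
$x{\left(A \right)} = \frac{A}{64}$
$- \frac{89990}{x{\left(\left(\left(2 + 2\right)^{2} + T{\left(-3 \right)}\right) k \right)}} = - \frac{89990}{\frac{1}{64} \left(\left(2 + 2\right)^{2} + \left(-1 - 3\right)^{2}\right) \left(-2\right)} = - \frac{89990}{\frac{1}{64} \left(4^{2} + \left(-4\right)^{2}\right) \left(-2\right)} = - \frac{89990}{\frac{1}{64} \left(16 + 16\right) \left(-2\right)} = - \frac{89990}{\frac{1}{64} \cdot 32 \left(-2\right)} = - \frac{89990}{\frac{1}{64} \left(-64\right)} = - \frac{89990}{-1} = \left(-89990\right) \left(-1\right) = 89990$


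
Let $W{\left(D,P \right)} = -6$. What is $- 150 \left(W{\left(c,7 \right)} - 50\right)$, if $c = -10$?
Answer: $8400$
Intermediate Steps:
$- 150 \left(W{\left(c,7 \right)} - 50\right) = - 150 \left(-6 - 50\right) = \left(-150\right) \left(-56\right) = 8400$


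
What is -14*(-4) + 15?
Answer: 71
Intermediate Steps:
-14*(-4) + 15 = 56 + 15 = 71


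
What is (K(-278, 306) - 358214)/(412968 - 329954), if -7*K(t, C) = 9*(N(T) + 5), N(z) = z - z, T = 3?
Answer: -2507543/581098 ≈ -4.3152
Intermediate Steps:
N(z) = 0
K(t, C) = -45/7 (K(t, C) = -9*(0 + 5)/7 = -9*5/7 = -1/7*45 = -45/7)
(K(-278, 306) - 358214)/(412968 - 329954) = (-45/7 - 358214)/(412968 - 329954) = -2507543/7/83014 = -2507543/7*1/83014 = -2507543/581098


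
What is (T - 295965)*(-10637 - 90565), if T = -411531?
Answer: 71600010192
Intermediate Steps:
(T - 295965)*(-10637 - 90565) = (-411531 - 295965)*(-10637 - 90565) = -707496*(-101202) = 71600010192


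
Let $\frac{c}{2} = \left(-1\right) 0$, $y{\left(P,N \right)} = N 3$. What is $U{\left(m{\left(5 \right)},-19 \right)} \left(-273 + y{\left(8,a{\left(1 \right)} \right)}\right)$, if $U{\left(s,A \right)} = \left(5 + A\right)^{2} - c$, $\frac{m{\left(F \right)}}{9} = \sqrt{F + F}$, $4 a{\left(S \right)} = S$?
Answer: $-53361$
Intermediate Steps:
$a{\left(S \right)} = \frac{S}{4}$
$y{\left(P,N \right)} = 3 N$
$m{\left(F \right)} = 9 \sqrt{2} \sqrt{F}$ ($m{\left(F \right)} = 9 \sqrt{F + F} = 9 \sqrt{2 F} = 9 \sqrt{2} \sqrt{F}$)
$c = 0$ ($c = 2 \left(\left(-1\right) 0\right) = 2 \cdot 0 = 0$)
$U{\left(s,A \right)} = \left(5 + A\right)^{2}$ ($U{\left(s,A \right)} = \left(5 + A\right)^{2} - 0 = \left(5 + A\right)^{2} + 0 = \left(5 + A\right)^{2}$)
$U{\left(m{\left(5 \right)},-19 \right)} \left(-273 + y{\left(8,a{\left(1 \right)} \right)}\right) = \left(5 - 19\right)^{2} \left(-273 + 3 \cdot \frac{1}{4} \cdot 1\right) = \left(-14\right)^{2} \left(-273 + 3 \cdot \frac{1}{4}\right) = 196 \left(-273 + \frac{3}{4}\right) = 196 \left(- \frac{1089}{4}\right) = -53361$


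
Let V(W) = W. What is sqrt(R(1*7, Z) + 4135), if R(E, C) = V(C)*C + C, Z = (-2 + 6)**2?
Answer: sqrt(4407) ≈ 66.385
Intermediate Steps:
Z = 16 (Z = 4**2 = 16)
R(E, C) = C + C**2 (R(E, C) = C*C + C = C**2 + C = C + C**2)
sqrt(R(1*7, Z) + 4135) = sqrt(16*(1 + 16) + 4135) = sqrt(16*17 + 4135) = sqrt(272 + 4135) = sqrt(4407)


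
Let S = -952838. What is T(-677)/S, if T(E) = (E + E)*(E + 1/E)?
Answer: -458330/476419 ≈ -0.96203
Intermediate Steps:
T(E) = 2*E*(E + 1/E) (T(E) = (2*E)*(E + 1/E) = 2*E*(E + 1/E))
T(-677)/S = (2 + 2*(-677)²)/(-952838) = (2 + 2*458329)*(-1/952838) = (2 + 916658)*(-1/952838) = 916660*(-1/952838) = -458330/476419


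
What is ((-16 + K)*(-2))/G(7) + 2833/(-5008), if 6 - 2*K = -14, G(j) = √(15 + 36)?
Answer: -2833/5008 + 4*√51/17 ≈ 1.1146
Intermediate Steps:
G(j) = √51
K = 10 (K = 3 - ½*(-14) = 3 + 7 = 10)
((-16 + K)*(-2))/G(7) + 2833/(-5008) = ((-16 + 10)*(-2))/(√51) + 2833/(-5008) = (-6*(-2))*(√51/51) + 2833*(-1/5008) = 12*(√51/51) - 2833/5008 = 4*√51/17 - 2833/5008 = -2833/5008 + 4*√51/17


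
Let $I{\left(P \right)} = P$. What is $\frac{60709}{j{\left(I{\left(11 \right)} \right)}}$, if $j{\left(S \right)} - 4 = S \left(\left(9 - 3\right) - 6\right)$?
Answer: $\frac{60709}{4} \approx 15177.0$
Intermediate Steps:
$j{\left(S \right)} = 4$ ($j{\left(S \right)} = 4 + S \left(\left(9 - 3\right) - 6\right) = 4 + S \left(6 - 6\right) = 4 + S 0 = 4 + 0 = 4$)
$\frac{60709}{j{\left(I{\left(11 \right)} \right)}} = \frac{60709}{4}$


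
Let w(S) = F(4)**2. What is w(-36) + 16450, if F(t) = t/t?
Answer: 16451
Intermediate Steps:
F(t) = 1
w(S) = 1 (w(S) = 1**2 = 1)
w(-36) + 16450 = 1 + 16450 = 16451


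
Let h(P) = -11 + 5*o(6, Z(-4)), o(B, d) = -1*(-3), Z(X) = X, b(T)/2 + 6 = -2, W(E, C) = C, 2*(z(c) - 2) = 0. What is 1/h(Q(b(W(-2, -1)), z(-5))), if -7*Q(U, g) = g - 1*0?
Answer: 1/4 ≈ 0.25000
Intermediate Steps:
z(c) = 2 (z(c) = 2 + (1/2)*0 = 2 + 0 = 2)
b(T) = -16 (b(T) = -12 + 2*(-2) = -12 - 4 = -16)
Q(U, g) = -g/7 (Q(U, g) = -(g - 1*0)/7 = -(g + 0)/7 = -g/7)
o(B, d) = 3
h(P) = 4 (h(P) = -11 + 5*3 = -11 + 15 = 4)
1/h(Q(b(W(-2, -1)), z(-5))) = 1/4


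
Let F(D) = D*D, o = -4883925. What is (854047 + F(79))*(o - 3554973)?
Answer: -7259882682624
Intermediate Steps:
F(D) = D²
(854047 + F(79))*(o - 3554973) = (854047 + 79²)*(-4883925 - 3554973) = (854047 + 6241)*(-8438898) = 860288*(-8438898) = -7259882682624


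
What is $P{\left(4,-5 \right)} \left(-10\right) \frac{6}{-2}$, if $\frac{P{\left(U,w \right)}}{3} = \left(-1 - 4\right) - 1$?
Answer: $-540$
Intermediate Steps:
$P{\left(U,w \right)} = -18$ ($P{\left(U,w \right)} = 3 \left(\left(-1 - 4\right) - 1\right) = 3 \left(-5 - 1\right) = 3 \left(-6\right) = -18$)
$P{\left(4,-5 \right)} \left(-10\right) \frac{6}{-2} = \left(-18\right) \left(-10\right) \frac{6}{-2} = 180 \cdot 6 \left(- \frac{1}{2}\right) = 180 \left(-3\right) = -540$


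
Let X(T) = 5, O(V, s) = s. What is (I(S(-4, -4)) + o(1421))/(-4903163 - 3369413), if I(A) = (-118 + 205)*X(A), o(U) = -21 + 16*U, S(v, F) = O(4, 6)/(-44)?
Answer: -11575/4136288 ≈ -0.0027984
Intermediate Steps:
S(v, F) = -3/22 (S(v, F) = 6/(-44) = 6*(-1/44) = -3/22)
I(A) = 435 (I(A) = (-118 + 205)*5 = 87*5 = 435)
(I(S(-4, -4)) + o(1421))/(-4903163 - 3369413) = (435 + (-21 + 16*1421))/(-4903163 - 3369413) = (435 + (-21 + 22736))/(-8272576) = (435 + 22715)*(-1/8272576) = 23150*(-1/8272576) = -11575/4136288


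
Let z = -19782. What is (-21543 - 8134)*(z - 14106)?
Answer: 1005694176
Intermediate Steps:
(-21543 - 8134)*(z - 14106) = (-21543 - 8134)*(-19782 - 14106) = -29677*(-33888) = 1005694176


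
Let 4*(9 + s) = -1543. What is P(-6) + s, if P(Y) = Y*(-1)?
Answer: -1555/4 ≈ -388.75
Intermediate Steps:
P(Y) = -Y
s = -1579/4 (s = -9 + (1/4)*(-1543) = -9 - 1543/4 = -1579/4 ≈ -394.75)
P(-6) + s = -1*(-6) - 1579/4 = 6 - 1579/4 = -1555/4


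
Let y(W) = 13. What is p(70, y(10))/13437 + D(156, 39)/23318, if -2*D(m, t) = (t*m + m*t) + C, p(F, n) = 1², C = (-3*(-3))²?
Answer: -164543177/626647932 ≈ -0.26258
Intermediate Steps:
C = 81 (C = 9² = 81)
p(F, n) = 1
D(m, t) = -81/2 - m*t (D(m, t) = -((t*m + m*t) + 81)/2 = -((m*t + m*t) + 81)/2 = -(2*m*t + 81)/2 = -(81 + 2*m*t)/2 = -81/2 - m*t)
p(70, y(10))/13437 + D(156, 39)/23318 = 1/13437 + (-81/2 - 1*156*39)/23318 = 1*(1/13437) + (-81/2 - 6084)*(1/23318) = 1/13437 - 12249/2*1/23318 = 1/13437 - 12249/46636 = -164543177/626647932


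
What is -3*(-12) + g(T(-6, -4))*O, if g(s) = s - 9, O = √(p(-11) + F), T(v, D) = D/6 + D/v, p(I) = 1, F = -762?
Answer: 36 - 9*I*√761 ≈ 36.0 - 248.28*I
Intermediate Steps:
T(v, D) = D/6 + D/v (T(v, D) = D*(⅙) + D/v = D/6 + D/v)
O = I*√761 (O = √(1 - 762) = √(-761) = I*√761 ≈ 27.586*I)
g(s) = -9 + s
-3*(-12) + g(T(-6, -4))*O = -3*(-12) + (-9 + ((⅙)*(-4) - 4/(-6)))*(I*√761) = 36 + (-9 + (-⅔ - 4*(-⅙)))*(I*√761) = 36 + (-9 + (-⅔ + ⅔))*(I*√761) = 36 + (-9 + 0)*(I*√761) = 36 - 9*I*√761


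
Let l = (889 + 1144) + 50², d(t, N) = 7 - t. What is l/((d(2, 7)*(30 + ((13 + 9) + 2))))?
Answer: 1511/90 ≈ 16.789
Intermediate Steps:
l = 4533 (l = 2033 + 2500 = 4533)
l/((d(2, 7)*(30 + ((13 + 9) + 2)))) = 4533/(((7 - 1*2)*(30 + ((13 + 9) + 2)))) = 4533/(((7 - 2)*(30 + (22 + 2)))) = 4533/((5*(30 + 24))) = 4533/((5*54)) = 4533/270 = 4533*(1/270) = 1511/90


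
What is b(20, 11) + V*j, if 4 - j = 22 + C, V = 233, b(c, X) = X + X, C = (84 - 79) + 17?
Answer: -9298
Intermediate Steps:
C = 22 (C = 5 + 17 = 22)
b(c, X) = 2*X
j = -40 (j = 4 - (22 + 22) = 4 - 1*44 = 4 - 44 = -40)
b(20, 11) + V*j = 2*11 + 233*(-40) = 22 - 9320 = -9298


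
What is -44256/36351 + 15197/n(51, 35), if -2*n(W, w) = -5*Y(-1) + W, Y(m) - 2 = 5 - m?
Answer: -368446370/133287 ≈ -2764.3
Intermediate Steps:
Y(m) = 7 - m (Y(m) = 2 + (5 - m) = 7 - m)
n(W, w) = 20 - W/2 (n(W, w) = -(-5*(7 - 1*(-1)) + W)/2 = -(-5*(7 + 1) + W)/2 = -(-5*8 + W)/2 = -(-40 + W)/2 = 20 - W/2)
-44256/36351 + 15197/n(51, 35) = -44256/36351 + 15197/(20 - ½*51) = -44256*1/36351 + 15197/(20 - 51/2) = -14752/12117 + 15197/(-11/2) = -14752/12117 + 15197*(-2/11) = -14752/12117 - 30394/11 = -368446370/133287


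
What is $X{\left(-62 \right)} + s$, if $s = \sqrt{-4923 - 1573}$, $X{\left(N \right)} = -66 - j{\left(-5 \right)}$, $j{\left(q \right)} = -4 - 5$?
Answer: $-57 + 4 i \sqrt{406} \approx -57.0 + 80.598 i$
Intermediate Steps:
$j{\left(q \right)} = -9$ ($j{\left(q \right)} = -4 - 5 = -9$)
$X{\left(N \right)} = -57$ ($X{\left(N \right)} = -66 - -9 = -66 + 9 = -57$)
$s = 4 i \sqrt{406}$ ($s = \sqrt{-6496} = 4 i \sqrt{406} \approx 80.598 i$)
$X{\left(-62 \right)} + s = -57 + 4 i \sqrt{406}$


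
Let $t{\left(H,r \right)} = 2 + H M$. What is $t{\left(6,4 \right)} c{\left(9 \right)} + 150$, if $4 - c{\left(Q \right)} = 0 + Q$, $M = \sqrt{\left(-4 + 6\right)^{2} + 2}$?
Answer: $140 - 30 \sqrt{6} \approx 66.515$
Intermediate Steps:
$M = \sqrt{6}$ ($M = \sqrt{2^{2} + 2} = \sqrt{4 + 2} = \sqrt{6} \approx 2.4495$)
$t{\left(H,r \right)} = 2 + H \sqrt{6}$
$c{\left(Q \right)} = 4 - Q$ ($c{\left(Q \right)} = 4 - \left(0 + Q\right) = 4 - Q$)
$t{\left(6,4 \right)} c{\left(9 \right)} + 150 = \left(2 + 6 \sqrt{6}\right) \left(4 - 9\right) + 150 = \left(2 + 6 \sqrt{6}\right) \left(-5\right) + 150 = \left(-10 - 30 \sqrt{6}\right) + 150 = 140 - 30 \sqrt{6}$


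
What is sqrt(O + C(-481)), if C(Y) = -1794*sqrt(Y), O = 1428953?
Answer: sqrt(1428953 - 1794*I*sqrt(481)) ≈ 1195.5 - 16.46*I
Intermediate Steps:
sqrt(O + C(-481)) = sqrt(1428953 - 1794*I*sqrt(481))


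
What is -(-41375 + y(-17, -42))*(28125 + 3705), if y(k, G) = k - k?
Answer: 1316966250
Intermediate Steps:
y(k, G) = 0
-(-41375 + y(-17, -42))*(28125 + 3705) = -(-41375 + 0)*(28125 + 3705) = -(-41375)*31830 = -1*(-1316966250) = 1316966250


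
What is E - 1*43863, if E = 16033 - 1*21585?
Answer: -49415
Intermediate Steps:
E = -5552 (E = 16033 - 21585 = -5552)
E - 1*43863 = -5552 - 1*43863 = -5552 - 43863 = -49415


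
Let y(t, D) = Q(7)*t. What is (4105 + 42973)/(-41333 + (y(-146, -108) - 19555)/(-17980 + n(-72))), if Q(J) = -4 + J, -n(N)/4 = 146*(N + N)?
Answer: -3112609048/2732792621 ≈ -1.1390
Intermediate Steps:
n(N) = -1168*N (n(N) = -584*(N + N) = -584*2*N = -1168*N)
y(t, D) = 3*t (y(t, D) = (-4 + 7)*t = 3*t)
(4105 + 42973)/(-41333 + (y(-146, -108) - 19555)/(-17980 + n(-72))) = (4105 + 42973)/(-41333 + (3*(-146) - 19555)/(-17980 - 1168*(-72))) = 47078/(-41333 + (-438 - 19555)/(-17980 + 84096)) = 47078/(-41333 - 19993/66116) = 47078/(-2732792621/66116) = 47078*(-66116/2732792621) = -3112609048/2732792621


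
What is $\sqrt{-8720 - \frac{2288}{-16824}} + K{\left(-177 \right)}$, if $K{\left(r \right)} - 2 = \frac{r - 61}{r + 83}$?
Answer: $\frac{213}{47} + \frac{i \sqrt{38564549022}}{2103} \approx 4.5319 + 93.38 i$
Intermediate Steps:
$K{\left(r \right)} = 2 + \frac{-61 + r}{83 + r}$ ($K{\left(r \right)} = 2 + \frac{r - 61}{r + 83} = 2 + \frac{-61 + r}{83 + r}$)
$\sqrt{-8720 - \frac{2288}{-16824}} + K{\left(-177 \right)} = \sqrt{-8720 - \frac{2288}{-16824}} + \frac{3 \left(35 - 177\right)}{83 - 177} = \sqrt{-8720 - - \frac{286}{2103}} + 3 \frac{1}{-94} \left(-142\right) = \sqrt{-8720 + \frac{286}{2103}} + 3 \left(- \frac{1}{94}\right) \left(-142\right) = \sqrt{- \frac{18337874}{2103}} + \frac{213}{47} = \frac{i \sqrt{38564549022}}{2103} + \frac{213}{47} = \frac{213}{47} + \frac{i \sqrt{38564549022}}{2103}$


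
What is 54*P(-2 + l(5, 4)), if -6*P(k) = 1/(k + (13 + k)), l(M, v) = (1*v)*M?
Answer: -9/49 ≈ -0.18367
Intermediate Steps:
l(M, v) = M*v (l(M, v) = v*M = M*v)
P(k) = -1/(6*(13 + 2*k)) (P(k) = -1/(6*(k + (13 + k))) = -1/(6*(13 + 2*k)))
54*P(-2 + l(5, 4)) = 54*(-1/(78 + 12*(-2 + 5*4))) = 54*(-1/(78 + 12*(-2 + 20))) = 54*(-1/(78 + 12*18)) = 54*(-1/(78 + 216)) = 54*(-1/294) = -9/49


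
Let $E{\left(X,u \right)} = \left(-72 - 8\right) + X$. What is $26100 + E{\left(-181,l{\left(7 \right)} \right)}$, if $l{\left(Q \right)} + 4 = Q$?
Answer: $25839$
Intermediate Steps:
$l{\left(Q \right)} = -4 + Q$
$E{\left(X,u \right)} = -80 + X$
$26100 + E{\left(-181,l{\left(7 \right)} \right)} = 26100 - 261 = 25839$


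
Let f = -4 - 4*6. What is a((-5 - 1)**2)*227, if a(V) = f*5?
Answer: -31780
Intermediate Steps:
f = -28 (f = -4 - 24 = -28)
a(V) = -140 (a(V) = -28*5 = -140)
a((-5 - 1)**2)*227 = -140*227 = -31780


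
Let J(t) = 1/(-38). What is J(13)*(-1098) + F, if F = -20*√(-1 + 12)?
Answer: 549/19 - 20*√11 ≈ -37.438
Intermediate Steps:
J(t) = -1/38
F = -20*√11 ≈ -66.333
J(13)*(-1098) + F = -1/38*(-1098) - 20*√11 = 549/19 - 20*√11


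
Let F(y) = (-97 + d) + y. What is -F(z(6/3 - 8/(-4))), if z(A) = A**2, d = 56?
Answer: 25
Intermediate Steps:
F(y) = -41 + y (F(y) = (-97 + 56) + y = -41 + y)
-F(z(6/3 - 8/(-4))) = -(-41 + (6/3 - 8/(-4))**2) = -(-41 + (6*(1/3) - 8*(-1/4))**2) = -(-41 + (2 + 2)**2) = -(-41 + 4**2) = -(-41 + 16) = -1*(-25) = 25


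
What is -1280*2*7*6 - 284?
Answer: -107804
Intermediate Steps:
-1280*2*7*6 - 284 = -17920*6 - 284 = -1280*84 - 284 = -107520 - 284 = -107804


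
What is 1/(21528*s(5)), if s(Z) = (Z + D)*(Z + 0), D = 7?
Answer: 1/1291680 ≈ 7.7419e-7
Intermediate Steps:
s(Z) = Z*(7 + Z) (s(Z) = (Z + 7)*(Z + 0) = (7 + Z)*Z = Z*(7 + Z))
1/(21528*s(5)) = 1/(21528*(5*(7 + 5))) = 1/(21528*(5*12)) = 1/(21528*60) = 1/1291680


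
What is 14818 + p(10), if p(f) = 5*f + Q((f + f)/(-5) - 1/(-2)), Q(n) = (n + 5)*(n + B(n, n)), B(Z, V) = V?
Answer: 29715/2 ≈ 14858.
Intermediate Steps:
Q(n) = 2*n*(5 + n) (Q(n) = (n + 5)*(n + n) = (5 + n)*(2*n) = 2*n*(5 + n))
p(f) = 5*f + 2*(1/2 - 2*f/5)*(11/2 - 2*f/5) (p(f) = 5*f + 2*((f + f)/(-5) - 1/(-2))*(5 + ((f + f)/(-5) - 1/(-2))) = 5*f + 2*((2*f)*(-1/5) - 1*(-1/2))*(5 + ((2*f)*(-1/5) - 1*(-1/2))) = 5*f + 2*(-2*f/5 + 1/2)*(5 + (-2*f/5 + 1/2)) = 5*f + 2*(1/2 - 2*f/5)*(5 + (1/2 - 2*f/5)) = 5*f + 2*(1/2 - 2*f/5)*(11/2 - 2*f/5))
14818 + p(10) = 14818 + (11/2 + (1/5)*10 + (8/25)*10**2) = 14818 + (11/2 + 2 + (8/25)*100) = 14818 + (11/2 + 2 + 32) = 14818 + 79/2 = 29715/2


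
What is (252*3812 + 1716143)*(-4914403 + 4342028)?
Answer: -1532114511625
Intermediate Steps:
(252*3812 + 1716143)*(-4914403 + 4342028) = (960624 + 1716143)*(-572375) = 2676767*(-572375) = -1532114511625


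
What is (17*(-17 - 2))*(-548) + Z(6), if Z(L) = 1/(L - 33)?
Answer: 4779107/27 ≈ 1.7700e+5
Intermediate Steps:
Z(L) = 1/(-33 + L)
(17*(-17 - 2))*(-548) + Z(6) = (17*(-17 - 2))*(-548) + 1/(-33 + 6) = (17*(-19))*(-548) + 1/(-27) = -323*(-548) - 1/27 = 177004 - 1/27 = 4779107/27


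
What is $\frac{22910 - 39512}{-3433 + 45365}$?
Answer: $- \frac{8301}{20966} \approx -0.39593$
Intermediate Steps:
$\frac{22910 - 39512}{-3433 + 45365} = - \frac{16602}{41932} = \left(-16602\right) \frac{1}{41932} = - \frac{8301}{20966}$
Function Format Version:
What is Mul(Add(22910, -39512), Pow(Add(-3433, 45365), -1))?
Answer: Rational(-8301, 20966) ≈ -0.39593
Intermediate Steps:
Mul(Add(22910, -39512), Pow(Add(-3433, 45365), -1)) = Mul(-16602, Pow(41932, -1)) = Mul(-16602, Rational(1, 41932)) = Rational(-8301, 20966)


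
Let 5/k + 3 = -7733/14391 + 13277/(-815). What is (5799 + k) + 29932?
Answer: 8309460428182/232557697 ≈ 35731.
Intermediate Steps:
k = -58643325/232557697 (k = 5/(-3 + (-7733/14391 + 13277/(-815))) = 5/(-3 + (-7733*1/14391 + 13277*(-1/815))) = 5/(-3 + (-7733/14391 - 13277/815)) = 5/(-3 - 197371702/11728665) = 5/(-232557697/11728665) = 5*(-11728665/232557697) = -58643325/232557697 ≈ -0.25217)
(5799 + k) + 29932 = (5799 - 58643325/232557697) + 29932 = 1348543441578/232557697 + 29932 = 8309460428182/232557697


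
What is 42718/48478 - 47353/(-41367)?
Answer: 2031347120/1002694713 ≈ 2.0259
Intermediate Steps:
42718/48478 - 47353/(-41367) = 42718*(1/48478) - 47353*(-1/41367) = 21359/24239 + 47353/41367 = 2031347120/1002694713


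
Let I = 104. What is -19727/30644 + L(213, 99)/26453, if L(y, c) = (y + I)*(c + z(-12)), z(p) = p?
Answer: 323292545/810625732 ≈ 0.39882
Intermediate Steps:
L(y, c) = (-12 + c)*(104 + y) (L(y, c) = (y + 104)*(c - 12) = (104 + y)*(-12 + c) = (-12 + c)*(104 + y))
-19727/30644 + L(213, 99)/26453 = -19727/30644 + (-1248 - 12*213 + 104*99 + 99*213)/26453 = -19727*1/30644 + (-1248 - 2556 + 10296 + 21087)*(1/26453) = -19727/30644 + 27579*(1/26453) = -19727/30644 + 27579/26453 = 323292545/810625732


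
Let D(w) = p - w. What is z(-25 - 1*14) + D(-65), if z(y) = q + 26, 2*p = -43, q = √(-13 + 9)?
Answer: 139/2 + 2*I ≈ 69.5 + 2.0*I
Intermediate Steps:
q = 2*I (q = √(-4) = 2*I ≈ 2.0*I)
p = -43/2 (p = (½)*(-43) = -43/2 ≈ -21.500)
z(y) = 26 + 2*I (z(y) = 2*I + 26 = 26 + 2*I)
D(w) = -43/2 - w
z(-25 - 1*14) + D(-65) = (26 + 2*I) + (-43/2 - 1*(-65)) = (26 + 2*I) + (-43/2 + 65) = (26 + 2*I) + 87/2 = 139/2 + 2*I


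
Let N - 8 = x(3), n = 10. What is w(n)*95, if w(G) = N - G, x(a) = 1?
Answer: -95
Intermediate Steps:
N = 9 (N = 8 + 1 = 9)
w(G) = 9 - G
w(n)*95 = (9 - 1*10)*95 = (9 - 10)*95 = -1*95 = -95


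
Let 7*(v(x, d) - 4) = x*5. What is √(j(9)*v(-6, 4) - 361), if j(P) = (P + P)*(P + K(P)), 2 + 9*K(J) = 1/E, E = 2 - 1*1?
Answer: I*√19929/7 ≈ 20.167*I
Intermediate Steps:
E = 1 (E = 2 - 1 = 1)
v(x, d) = 4 + 5*x/7 (v(x, d) = 4 + (x*5)/7 = 4 + (5*x)/7 = 4 + 5*x/7)
K(J) = -⅑ (K(J) = -2/9 + (⅑)/1 = -2/9 + (⅑)*1 = -2/9 + ⅑ = -⅑)
j(P) = 2*P*(-⅑ + P) (j(P) = (P + P)*(P - ⅑) = (2*P)*(-⅑ + P) = 2*P*(-⅑ + P))
√(j(9)*v(-6, 4) - 361) = √(((2/9)*9*(-1 + 9*9))*(4 + (5/7)*(-6)) - 361) = √(((2/9)*9*(-1 + 81))*(4 - 30/7) - 361) = √(((2/9)*9*80)*(-2/7) - 361) = √(160*(-2/7) - 361) = √(-320/7 - 361) = √(-2847/7) = I*√19929/7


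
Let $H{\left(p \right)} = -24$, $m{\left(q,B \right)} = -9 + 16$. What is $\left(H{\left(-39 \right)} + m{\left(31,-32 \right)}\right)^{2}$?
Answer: $289$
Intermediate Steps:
$m{\left(q,B \right)} = 7$
$\left(H{\left(-39 \right)} + m{\left(31,-32 \right)}\right)^{2} = \left(-24 + 7\right)^{2} = \left(-17\right)^{2} = 289$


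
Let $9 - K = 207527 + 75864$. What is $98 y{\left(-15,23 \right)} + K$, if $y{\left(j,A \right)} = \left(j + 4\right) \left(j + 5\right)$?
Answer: $-272602$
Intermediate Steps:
$y{\left(j,A \right)} = \left(4 + j\right) \left(5 + j\right)$
$K = -283382$ ($K = 9 - \left(207527 + 75864\right) = 9 - 283391 = -283382$)
$98 y{\left(-15,23 \right)} + K = 98 \left(20 + \left(-15\right)^{2} + 9 \left(-15\right)\right) - 283382 = 98 \left(20 + 225 - 135\right) - 283382 = 98 \cdot 110 - 283382 = 10780 - 283382 = -272602$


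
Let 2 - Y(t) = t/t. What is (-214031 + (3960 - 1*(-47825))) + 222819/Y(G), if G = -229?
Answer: 60573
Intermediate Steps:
Y(t) = 1 (Y(t) = 2 - t/t = 2 - 1*1 = 2 - 1 = 1)
(-214031 + (3960 - 1*(-47825))) + 222819/Y(G) = (-214031 + (3960 - 1*(-47825))) + 222819/1 = (-214031 + (3960 + 47825)) + 222819*1 = (-214031 + 51785) + 222819 = -162246 + 222819 = 60573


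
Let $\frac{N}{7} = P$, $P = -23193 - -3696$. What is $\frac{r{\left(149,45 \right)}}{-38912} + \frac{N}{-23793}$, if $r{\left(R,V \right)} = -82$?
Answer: $\frac{126490997}{22043648} \approx 5.7382$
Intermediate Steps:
$P = -19497$ ($P = -23193 + 3696 = -19497$)
$N = -136479$ ($N = 7 \left(-19497\right) = -136479$)
$\frac{r{\left(149,45 \right)}}{-38912} + \frac{N}{-23793} = - \frac{82}{-38912} - \frac{136479}{-23793} = \left(-82\right) \left(- \frac{1}{38912}\right) - - \frac{6499}{1133} = \frac{41}{19456} + \frac{6499}{1133} = \frac{126490997}{22043648}$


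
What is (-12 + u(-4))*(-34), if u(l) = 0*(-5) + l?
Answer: 544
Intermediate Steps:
u(l) = l (u(l) = 0 + l = l)
(-12 + u(-4))*(-34) = (-12 - 4)*(-34) = -16*(-34) = 544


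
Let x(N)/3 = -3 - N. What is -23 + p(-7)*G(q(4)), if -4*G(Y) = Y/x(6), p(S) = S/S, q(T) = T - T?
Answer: -23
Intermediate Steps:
q(T) = 0
x(N) = -9 - 3*N (x(N) = 3*(-3 - N) = -9 - 3*N)
p(S) = 1
G(Y) = Y/108 (G(Y) = -Y/(4*(-9 - 3*6)) = -Y/(4*(-9 - 18)) = -Y/(4*(-27)) = -Y*(-1)/(4*27) = -(-1)*Y/108 = Y/108)
-23 + p(-7)*G(q(4)) = -23 + 1*((1/108)*0) = -23 + 1*0 = -23 + 0 = -23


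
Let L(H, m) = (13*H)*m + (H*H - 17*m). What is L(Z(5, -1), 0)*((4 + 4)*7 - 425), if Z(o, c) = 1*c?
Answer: -369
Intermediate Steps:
Z(o, c) = c
L(H, m) = H² - 17*m + 13*H*m (L(H, m) = 13*H*m + (H² - 17*m) = H² - 17*m + 13*H*m)
L(Z(5, -1), 0)*((4 + 4)*7 - 425) = ((-1)² - 17*0 + 13*(-1)*0)*((4 + 4)*7 - 425) = (1 + 0 + 0)*(8*7 - 425) = 1*(56 - 425) = 1*(-369) = -369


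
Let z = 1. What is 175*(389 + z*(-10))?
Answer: 66325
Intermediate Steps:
175*(389 + z*(-10)) = 175*(389 + 1*(-10)) = 175*(389 - 10) = 175*379 = 66325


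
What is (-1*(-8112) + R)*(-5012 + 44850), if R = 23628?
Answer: 1264458120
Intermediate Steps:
(-1*(-8112) + R)*(-5012 + 44850) = (-1*(-8112) + 23628)*(-5012 + 44850) = (8112 + 23628)*39838 = 31740*39838 = 1264458120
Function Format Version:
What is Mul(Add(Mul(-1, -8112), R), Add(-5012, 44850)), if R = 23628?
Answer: 1264458120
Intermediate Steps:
Mul(Add(Mul(-1, -8112), R), Add(-5012, 44850)) = Mul(Add(Mul(-1, -8112), 23628), Add(-5012, 44850)) = Mul(Add(8112, 23628), 39838) = Mul(31740, 39838) = 1264458120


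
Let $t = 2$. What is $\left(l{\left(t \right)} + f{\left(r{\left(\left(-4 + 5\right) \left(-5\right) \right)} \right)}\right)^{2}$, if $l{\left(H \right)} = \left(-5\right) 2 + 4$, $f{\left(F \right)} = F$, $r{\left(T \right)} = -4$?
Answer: $100$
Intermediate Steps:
$l{\left(H \right)} = -6$ ($l{\left(H \right)} = -10 + 4 = -6$)
$\left(l{\left(t \right)} + f{\left(r{\left(\left(-4 + 5\right) \left(-5\right) \right)} \right)}\right)^{2} = \left(-6 - 4\right)^{2} = \left(-10\right)^{2} = 100$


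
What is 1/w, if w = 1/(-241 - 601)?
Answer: -842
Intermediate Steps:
w = -1/842 (w = 1/(-842) = -1/842 ≈ -0.0011876)
1/w = 1/(-1/842) = -842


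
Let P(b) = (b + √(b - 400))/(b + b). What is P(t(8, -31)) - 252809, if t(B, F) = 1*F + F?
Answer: -505617/2 - I*√462/124 ≈ -2.5281e+5 - 0.17334*I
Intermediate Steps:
t(B, F) = 2*F (t(B, F) = F + F = 2*F)
P(b) = (b + √(-400 + b))/(2*b) (P(b) = (b + √(-400 + b))/((2*b)) = (b + √(-400 + b))*(1/(2*b)) = (b + √(-400 + b))/(2*b))
P(t(8, -31)) - 252809 = (2*(-31) + √(-400 + 2*(-31)))/(2*((2*(-31)))) - 252809 = (½)*(-62 + √(-400 - 62))/(-62) - 252809 = (½)*(-1/62)*(-62 + √(-462)) - 252809 = (½)*(-1/62)*(-62 + I*√462) - 252809 = (½ - I*√462/124) - 252809 = -505617/2 - I*√462/124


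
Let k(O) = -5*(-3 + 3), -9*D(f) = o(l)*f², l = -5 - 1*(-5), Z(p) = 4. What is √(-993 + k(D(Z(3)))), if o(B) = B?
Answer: I*√993 ≈ 31.512*I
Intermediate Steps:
l = 0 (l = -5 + 5 = 0)
D(f) = 0 (D(f) = -0*f² = -⅑*0 = 0)
k(O) = 0 (k(O) = -5*0 = 0)
√(-993 + k(D(Z(3)))) = √(-993 + 0) = √(-993) = I*√993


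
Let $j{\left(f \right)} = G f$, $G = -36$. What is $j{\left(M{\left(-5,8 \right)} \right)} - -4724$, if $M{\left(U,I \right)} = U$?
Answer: $4904$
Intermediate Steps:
$j{\left(f \right)} = - 36 f$
$j{\left(M{\left(-5,8 \right)} \right)} - -4724 = \left(-36\right) \left(-5\right) - -4724 = 180 + 4724 = 4904$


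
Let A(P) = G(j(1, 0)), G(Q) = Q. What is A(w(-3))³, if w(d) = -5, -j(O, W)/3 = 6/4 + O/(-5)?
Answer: -59319/1000 ≈ -59.319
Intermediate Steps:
j(O, W) = -9/2 + 3*O/5 (j(O, W) = -3*(6/4 + O/(-5)) = -3*(6*(¼) + O*(-⅕)) = -3*(3/2 - O/5) = -9/2 + 3*O/5)
A(P) = -39/10 (A(P) = -9/2 + (⅗)*1 = -9/2 + ⅗ = -39/10)
A(w(-3))³ = (-39/10)³ = -59319/1000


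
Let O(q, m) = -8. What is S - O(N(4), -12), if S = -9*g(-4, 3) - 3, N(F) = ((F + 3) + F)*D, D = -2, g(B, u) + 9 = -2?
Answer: 104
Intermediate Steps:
g(B, u) = -11 (g(B, u) = -9 - 2 = -11)
N(F) = -6 - 4*F (N(F) = ((F + 3) + F)*(-2) = ((3 + F) + F)*(-2) = (3 + 2*F)*(-2) = -6 - 4*F)
S = 96 (S = -9*(-11) - 3 = 99 - 3 = 96)
S - O(N(4), -12) = 96 - 1*(-8) = 96 + 8 = 104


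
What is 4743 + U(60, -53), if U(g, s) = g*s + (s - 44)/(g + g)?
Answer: 187463/120 ≈ 1562.2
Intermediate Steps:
U(g, s) = g*s + (-44 + s)/(2*g) (U(g, s) = g*s + (-44 + s)/((2*g)) = g*s + (-44 + s)*(1/(2*g)) = g*s + (-44 + s)/(2*g))
4743 + U(60, -53) = 4743 + (-22 + (1/2)*(-53) - 53*60**2)/60 = 4743 + (-22 - 53/2 - 53*3600)/60 = 4743 + (-22 - 53/2 - 190800)/60 = 4743 + (1/60)*(-381697/2) = 4743 - 381697/120 = 187463/120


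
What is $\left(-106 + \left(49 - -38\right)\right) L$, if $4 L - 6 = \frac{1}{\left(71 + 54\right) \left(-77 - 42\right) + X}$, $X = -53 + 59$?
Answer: $- \frac{1695047}{59476} \approx -28.5$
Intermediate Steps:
$X = 6$
$L = \frac{89213}{59476}$ ($L = \frac{3}{2} + \frac{1}{4 \left(\left(71 + 54\right) \left(-77 - 42\right) + 6\right)} = \frac{3}{2} + \frac{1}{4 \left(125 \left(-119\right) + 6\right)} = \frac{3}{2} + \frac{1}{4 \left(-14875 + 6\right)} = \frac{3}{2} + \frac{1}{4 \left(-14869\right)} = \frac{3}{2} + \frac{1}{4} \left(- \frac{1}{14869}\right) = \frac{3}{2} - \frac{1}{59476} = \frac{89213}{59476} \approx 1.5$)
$\left(-106 + \left(49 - -38\right)\right) L = \left(-106 + \left(49 - -38\right)\right) \frac{89213}{59476} = \left(-106 + \left(49 + 38\right)\right) \frac{89213}{59476} = \left(-106 + 87\right) \frac{89213}{59476} = \left(-19\right) \frac{89213}{59476} = - \frac{1695047}{59476}$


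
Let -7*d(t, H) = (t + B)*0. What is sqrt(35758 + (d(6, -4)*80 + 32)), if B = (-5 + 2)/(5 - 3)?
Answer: sqrt(35790) ≈ 189.18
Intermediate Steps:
B = -3/2 ≈ -1.5000
d(t, H) = 0 (d(t, H) = -(t - 3/2)*0/7 = -(-3/2 + t)*0/7 = -1/7*0 = 0)
sqrt(35758 + (d(6, -4)*80 + 32)) = sqrt(35758 + (0*80 + 32)) = sqrt(35758 + (0 + 32)) = sqrt(35758 + 32) = sqrt(35790)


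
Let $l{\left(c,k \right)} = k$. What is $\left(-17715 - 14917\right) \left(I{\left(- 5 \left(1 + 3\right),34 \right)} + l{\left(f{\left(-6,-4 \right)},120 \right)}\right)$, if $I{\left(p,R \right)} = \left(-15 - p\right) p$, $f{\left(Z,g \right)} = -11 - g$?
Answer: $-652640$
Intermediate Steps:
$I{\left(p,R \right)} = p \left(-15 - p\right)$
$\left(-17715 - 14917\right) \left(I{\left(- 5 \left(1 + 3\right),34 \right)} + l{\left(f{\left(-6,-4 \right)},120 \right)}\right) = \left(-17715 - 14917\right) \left(- - 5 \left(1 + 3\right) \left(15 - 5 \left(1 + 3\right)\right) + 120\right) = - 32632 \left(- \left(-5\right) 4 \left(15 - 20\right) + 120\right) = - 32632 \left(\left(-1\right) \left(-20\right) \left(15 - 20\right) + 120\right) = - 32632 \left(\left(-1\right) \left(-20\right) \left(-5\right) + 120\right) = - 32632 \left(-100 + 120\right) = \left(-32632\right) 20 = -652640$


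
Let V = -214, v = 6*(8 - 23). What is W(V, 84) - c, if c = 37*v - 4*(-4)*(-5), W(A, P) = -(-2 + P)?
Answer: 3328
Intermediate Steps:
v = -90 (v = 6*(-15) = -90)
W(A, P) = 2 - P
c = -3410 (c = 37*(-90) - 4*(-4)*(-5) = -3330 + 16*(-5) = -3330 - 80 = -3410)
W(V, 84) - c = (2 - 1*84) - 1*(-3410) = (2 - 84) + 3410 = -82 + 3410 = 3328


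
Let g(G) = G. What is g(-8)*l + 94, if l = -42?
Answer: 430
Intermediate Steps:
g(-8)*l + 94 = -8*(-42) + 94 = 336 + 94 = 430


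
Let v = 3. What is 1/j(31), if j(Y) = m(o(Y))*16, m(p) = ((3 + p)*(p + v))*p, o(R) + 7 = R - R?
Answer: -1/1792 ≈ -0.00055804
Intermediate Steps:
o(R) = -7 (o(R) = -7 + (R - R) = -7 + 0 = -7)
m(p) = p*(3 + p)**2 (m(p) = ((3 + p)*(p + 3))*p = ((3 + p)*(3 + p))*p = (3 + p)**2*p = p*(3 + p)**2)
j(Y) = -1792 (j(Y) = -7*(9 + (-7)**2 + 6*(-7))*16 = -7*(9 + 49 - 42)*16 = -7*16*16 = -112*16 = -1792)
1/j(31) = 1/(-1792) = -1/1792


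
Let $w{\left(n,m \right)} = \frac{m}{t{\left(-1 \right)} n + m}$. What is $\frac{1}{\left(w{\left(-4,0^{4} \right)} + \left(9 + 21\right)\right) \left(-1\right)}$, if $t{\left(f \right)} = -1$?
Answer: $- \frac{1}{30} \approx -0.033333$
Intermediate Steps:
$w{\left(n,m \right)} = \frac{m}{m - n}$ ($w{\left(n,m \right)} = \frac{m}{- n + m} = \frac{m}{m - n}$)
$\frac{1}{\left(w{\left(-4,0^{4} \right)} + \left(9 + 21\right)\right) \left(-1\right)} = \frac{1}{\left(\frac{0^{4}}{0^{4} - -4} + \left(9 + 21\right)\right) \left(-1\right)} = \frac{1}{\left(\frac{0}{0 + 4} + 30\right) \left(-1\right)} = \frac{1}{\left(\frac{0}{4} + 30\right) \left(-1\right)} = \frac{1}{\left(0 \cdot \frac{1}{4} + 30\right) \left(-1\right)} = \frac{1}{\left(0 + 30\right) \left(-1\right)} = \frac{1}{30 \left(-1\right)} = \frac{1}{-30} = - \frac{1}{30}$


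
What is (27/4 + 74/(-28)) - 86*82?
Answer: -197341/28 ≈ -7047.9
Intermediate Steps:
(27/4 + 74/(-28)) - 86*82 = (27*(1/4) + 74*(-1/28)) - 7052 = (27/4 - 37/14) - 7052 = 115/28 - 7052 = -197341/28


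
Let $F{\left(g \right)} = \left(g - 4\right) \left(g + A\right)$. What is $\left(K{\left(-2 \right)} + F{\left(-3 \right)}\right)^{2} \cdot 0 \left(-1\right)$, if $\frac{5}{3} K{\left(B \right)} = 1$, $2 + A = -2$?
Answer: $0$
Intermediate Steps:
$A = -4$ ($A = -2 - 2 = -4$)
$K{\left(B \right)} = \frac{3}{5}$ ($K{\left(B \right)} = \frac{3}{5} \cdot 1 = \frac{3}{5}$)
$F{\left(g \right)} = \left(-4 + g\right)^{2}$ ($F{\left(g \right)} = \left(g - 4\right) \left(g - 4\right) = \left(-4 + g\right) \left(-4 + g\right) = \left(-4 + g\right)^{2}$)
$\left(K{\left(-2 \right)} + F{\left(-3 \right)}\right)^{2} \cdot 0 \left(-1\right) = \left(\frac{3}{5} + \left(16 + \left(-3\right)^{2} - -24\right)\right)^{2} \cdot 0 \left(-1\right) = \left(\frac{3}{5} + \left(16 + 9 + 24\right)\right)^{2} \cdot 0 \left(-1\right) = \left(\frac{3}{5} + 49\right)^{2} \cdot 0 \left(-1\right) = \left(\frac{248}{5}\right)^{2} \cdot 0 \left(-1\right) = \frac{61504}{25} \cdot 0 \left(-1\right) = 0 \left(-1\right) = 0$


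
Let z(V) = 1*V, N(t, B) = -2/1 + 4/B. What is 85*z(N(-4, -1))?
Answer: -510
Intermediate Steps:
N(t, B) = -2 + 4/B (N(t, B) = -2*1 + 4/B = -2 + 4/B)
z(V) = V
85*z(N(-4, -1)) = 85*(-2 + 4/(-1)) = 85*(-2 + 4*(-1)) = 85*(-2 - 4) = 85*(-6) = -510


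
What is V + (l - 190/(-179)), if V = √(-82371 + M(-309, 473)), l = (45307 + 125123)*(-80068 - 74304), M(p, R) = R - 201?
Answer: -4709421972650/179 + I*√82099 ≈ -2.631e+10 + 286.53*I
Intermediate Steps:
M(p, R) = -201 + R
l = -26309619960 (l = 170430*(-154372) = -26309619960)
V = I*√82099 (V = √(-82371 + (-201 + 473)) = √(-82371 + 272) = √(-82099) = I*√82099 ≈ 286.53*I)
V + (l - 190/(-179)) = I*√82099 + (-26309619960 - 190/(-179)) = I*√82099 + (-26309619960 - (-1)*190/179) = I*√82099 + (-26309619960 - 1*(-190/179)) = I*√82099 + (-26309619960 + 190/179) = I*√82099 - 4709421972650/179 = -4709421972650/179 + I*√82099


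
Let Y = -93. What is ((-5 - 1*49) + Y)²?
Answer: 21609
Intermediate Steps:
((-5 - 1*49) + Y)² = ((-5 - 1*49) - 93)² = ((-5 - 49) - 93)² = (-54 - 93)² = (-147)² = 21609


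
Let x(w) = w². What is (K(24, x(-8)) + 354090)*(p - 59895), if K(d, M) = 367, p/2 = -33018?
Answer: -44637124467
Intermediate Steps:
p = -66036 (p = 2*(-33018) = -66036)
(K(24, x(-8)) + 354090)*(p - 59895) = (367 + 354090)*(-66036 - 59895) = 354457*(-125931) = -44637124467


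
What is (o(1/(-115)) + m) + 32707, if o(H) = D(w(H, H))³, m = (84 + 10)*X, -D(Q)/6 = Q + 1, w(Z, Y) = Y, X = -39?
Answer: 43847717371/1520875 ≈ 28831.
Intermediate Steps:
D(Q) = -6 - 6*Q (D(Q) = -6*(Q + 1) = -6*(1 + Q) = -6 - 6*Q)
m = -3666 (m = (84 + 10)*(-39) = 94*(-39) = -3666)
o(H) = (-6 - 6*H)³
(o(1/(-115)) + m) + 32707 = (-216*(1 + 1/(-115))³ - 3666) + 32707 = (-216*(1 - 1/115)³ - 3666) + 32707 = (-216*(114/115)³ - 3666) + 32707 = (-216*1481544/1520875 - 3666) + 32707 = (-320013504/1520875 - 3666) + 32707 = -5895541254/1520875 + 32707 = 43847717371/1520875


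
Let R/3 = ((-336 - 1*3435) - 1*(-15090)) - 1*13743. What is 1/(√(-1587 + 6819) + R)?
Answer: -303/2203198 - √327/13219188 ≈ -0.00013890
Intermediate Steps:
R = -7272 (R = 3*(((-336 - 1*3435) - 1*(-15090)) - 1*13743) = 3*(((-336 - 3435) + 15090) - 13743) = 3*((-3771 + 15090) - 13743) = 3*(11319 - 13743) = 3*(-2424) = -7272)
1/(√(-1587 + 6819) + R) = 1/(√(-1587 + 6819) - 7272) = 1/(√5232 - 7272) = 1/(4*√327 - 7272) = 1/(-7272 + 4*√327)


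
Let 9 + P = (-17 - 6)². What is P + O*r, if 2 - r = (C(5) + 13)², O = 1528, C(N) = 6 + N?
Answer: -876552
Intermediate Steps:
P = 520 (P = -9 + (-17 - 6)² = -9 + (-23)² = -9 + 529 = 520)
r = -574 (r = 2 - ((6 + 5) + 13)² = 2 - (11 + 13)² = 2 - 1*24² = 2 - 1*576 = 2 - 576 = -574)
P + O*r = 520 + 1528*(-574) = 520 - 877072 = -876552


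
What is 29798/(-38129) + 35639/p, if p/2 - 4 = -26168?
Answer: -2918149175/1995214312 ≈ -1.4626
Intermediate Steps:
p = -52328 (p = 8 + 2*(-26168) = 8 - 52336 = -52328)
29798/(-38129) + 35639/p = 29798/(-38129) + 35639/(-52328) = 29798*(-1/38129) + 35639*(-1/52328) = -29798/38129 - 35639/52328 = -2918149175/1995214312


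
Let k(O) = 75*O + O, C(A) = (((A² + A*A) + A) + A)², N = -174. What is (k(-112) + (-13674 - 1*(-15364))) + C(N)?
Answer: 3624514794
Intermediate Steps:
C(A) = (2*A + 2*A²)² (C(A) = (((A² + A²) + A) + A)² = ((2*A² + A) + A)² = ((A + 2*A²) + A)² = (2*A + 2*A²)²)
k(O) = 76*O
(k(-112) + (-13674 - 1*(-15364))) + C(N) = (76*(-112) + (-13674 - 1*(-15364))) + 4*(-174)²*(1 - 174)² = (-8512 + (-13674 + 15364)) + 4*30276*(-173)² = (-8512 + 1690) + 4*30276*29929 = -6822 + 3624521616 = 3624514794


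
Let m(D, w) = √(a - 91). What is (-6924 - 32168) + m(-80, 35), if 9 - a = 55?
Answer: -39092 + I*√137 ≈ -39092.0 + 11.705*I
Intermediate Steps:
a = -46 (a = 9 - 1*55 = 9 - 55 = -46)
m(D, w) = I*√137 (m(D, w) = √(-46 - 91) = √(-137) = I*√137)
(-6924 - 32168) + m(-80, 35) = (-6924 - 32168) + I*√137 = -39092 + I*√137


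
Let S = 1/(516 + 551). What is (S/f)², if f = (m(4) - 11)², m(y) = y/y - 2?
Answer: 1/23607707904 ≈ 4.2359e-11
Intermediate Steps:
m(y) = -1 (m(y) = 1 - 2 = -1)
f = 144 (f = (-1 - 11)² = (-12)² = 144)
S = 1/1067 ≈ 0.00093721
(S/f)² = ((1/1067)/144)² = ((1/1067)*(1/144))² = (1/153648)² = 1/23607707904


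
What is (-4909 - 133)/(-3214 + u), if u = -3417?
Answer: 5042/6631 ≈ 0.76037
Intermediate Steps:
(-4909 - 133)/(-3214 + u) = (-4909 - 133)/(-3214 - 3417) = -5042/(-6631) = -5042*(-1/6631) = 5042/6631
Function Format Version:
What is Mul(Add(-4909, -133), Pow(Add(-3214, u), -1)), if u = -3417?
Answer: Rational(5042, 6631) ≈ 0.76037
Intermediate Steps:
Mul(Add(-4909, -133), Pow(Add(-3214, u), -1)) = Mul(Add(-4909, -133), Pow(Add(-3214, -3417), -1)) = Mul(-5042, Pow(-6631, -1)) = Mul(-5042, Rational(-1, 6631)) = Rational(5042, 6631)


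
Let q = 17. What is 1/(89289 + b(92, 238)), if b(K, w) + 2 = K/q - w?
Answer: 17/1513925 ≈ 1.1229e-5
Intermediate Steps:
b(K, w) = -2 - w + K/17 (b(K, w) = -2 + (K/17 - w) = -2 + (-w + K/17) = -2 - w + K/17)
1/(89289 + b(92, 238)) = 1/(89289 + (-2 - 1*238 + (1/17)*92)) = 1/(89289 + (-2 - 238 + 92/17)) = 1/(89289 - 3988/17) = 1/(1513925/17) = 17/1513925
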